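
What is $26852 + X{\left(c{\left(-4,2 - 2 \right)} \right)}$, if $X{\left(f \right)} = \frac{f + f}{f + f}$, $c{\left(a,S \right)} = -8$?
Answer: $26853$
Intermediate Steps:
$X{\left(f \right)} = 1$ ($X{\left(f \right)} = \frac{2 f}{2 f} = 2 f \frac{1}{2 f} = 1$)
$26852 + X{\left(c{\left(-4,2 - 2 \right)} \right)} = 26852 + 1 = 26853$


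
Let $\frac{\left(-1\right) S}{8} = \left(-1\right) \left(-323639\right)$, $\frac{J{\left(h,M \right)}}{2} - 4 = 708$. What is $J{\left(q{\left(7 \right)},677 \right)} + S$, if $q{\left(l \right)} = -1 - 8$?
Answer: $-2587688$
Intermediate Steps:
$q{\left(l \right)} = -9$ ($q{\left(l \right)} = -1 - 8 = -9$)
$J{\left(h,M \right)} = 1424$ ($J{\left(h,M \right)} = 8 + 2 \cdot 708 = 8 + 1416 = 1424$)
$S = -2589112$ ($S = - 8 \left(\left(-1\right) \left(-323639\right)\right) = \left(-8\right) 323639 = -2589112$)
$J{\left(q{\left(7 \right)},677 \right)} + S = 1424 - 2589112 = -2587688$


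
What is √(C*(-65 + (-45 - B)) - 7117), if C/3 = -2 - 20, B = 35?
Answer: √2453 ≈ 49.528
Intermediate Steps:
C = -66 (C = 3*(-2 - 20) = 3*(-22) = -66)
√(C*(-65 + (-45 - B)) - 7117) = √(-66*(-65 + (-45 - 1*35)) - 7117) = √(-66*(-65 + (-45 - 35)) - 7117) = √(-66*(-65 - 80) - 7117) = √(-66*(-145) - 7117) = √(9570 - 7117) = √2453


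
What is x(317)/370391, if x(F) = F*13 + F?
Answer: 634/52913 ≈ 0.011982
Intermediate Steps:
x(F) = 14*F (x(F) = 13*F + F = 14*F)
x(317)/370391 = (14*317)/370391 = 4438*(1/370391) = 634/52913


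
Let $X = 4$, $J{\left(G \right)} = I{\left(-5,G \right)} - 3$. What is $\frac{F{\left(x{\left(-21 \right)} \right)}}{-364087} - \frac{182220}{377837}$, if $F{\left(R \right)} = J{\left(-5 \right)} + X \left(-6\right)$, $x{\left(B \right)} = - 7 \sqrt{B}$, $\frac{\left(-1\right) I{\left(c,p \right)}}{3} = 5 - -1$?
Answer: $- \frac{66326930475}{137565539819} \approx -0.48215$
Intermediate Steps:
$I{\left(c,p \right)} = -18$ ($I{\left(c,p \right)} = - 3 \left(5 - -1\right) = - 3 \left(5 + 1\right) = \left(-3\right) 6 = -18$)
$J{\left(G \right)} = -21$ ($J{\left(G \right)} = -18 - 3 = -21$)
$F{\left(R \right)} = -45$ ($F{\left(R \right)} = -21 + 4 \left(-6\right) = -21 - 24 = -45$)
$\frac{F{\left(x{\left(-21 \right)} \right)}}{-364087} - \frac{182220}{377837} = - \frac{45}{-364087} - \frac{182220}{377837} = \left(-45\right) \left(- \frac{1}{364087}\right) - \frac{182220}{377837} = \frac{45}{364087} - \frac{182220}{377837} = - \frac{66326930475}{137565539819}$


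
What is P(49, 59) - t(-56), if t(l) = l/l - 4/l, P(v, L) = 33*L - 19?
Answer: 26977/14 ≈ 1926.9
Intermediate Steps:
P(v, L) = -19 + 33*L
t(l) = 1 - 4/l
P(49, 59) - t(-56) = (-19 + 33*59) - (-4 - 56)/(-56) = (-19 + 1947) - (-1)*(-60)/56 = 1928 - 1*15/14 = 1928 - 15/14 = 26977/14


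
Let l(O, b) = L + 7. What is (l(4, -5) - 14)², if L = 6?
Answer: 1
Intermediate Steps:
l(O, b) = 13 (l(O, b) = 6 + 7 = 13)
(l(4, -5) - 14)² = (13 - 14)² = (-1)² = 1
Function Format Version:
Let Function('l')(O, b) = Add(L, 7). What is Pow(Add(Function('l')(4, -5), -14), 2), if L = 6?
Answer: 1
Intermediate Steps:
Function('l')(O, b) = 13 (Function('l')(O, b) = Add(6, 7) = 13)
Pow(Add(Function('l')(4, -5), -14), 2) = Pow(Add(13, -14), 2) = Pow(-1, 2) = 1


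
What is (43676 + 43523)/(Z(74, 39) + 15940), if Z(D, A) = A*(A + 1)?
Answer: 12457/2500 ≈ 4.9828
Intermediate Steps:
Z(D, A) = A*(1 + A)
(43676 + 43523)/(Z(74, 39) + 15940) = (43676 + 43523)/(39*(1 + 39) + 15940) = 87199/(39*40 + 15940) = 87199/(1560 + 15940) = 87199/17500 = 87199*(1/17500) = 12457/2500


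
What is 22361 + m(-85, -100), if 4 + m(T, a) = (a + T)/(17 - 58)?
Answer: 916822/41 ≈ 22362.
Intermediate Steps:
m(T, a) = -4 - T/41 - a/41 (m(T, a) = -4 + (a + T)/(17 - 58) = -4 + (T + a)/(-41) = -4 + (T + a)*(-1/41) = -4 + (-T/41 - a/41) = -4 - T/41 - a/41)
22361 + m(-85, -100) = 22361 + (-4 - 1/41*(-85) - 1/41*(-100)) = 22361 + (-4 + 85/41 + 100/41) = 22361 + 21/41 = 916822/41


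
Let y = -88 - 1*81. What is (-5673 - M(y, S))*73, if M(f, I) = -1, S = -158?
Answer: -414056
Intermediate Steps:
y = -169 (y = -88 - 81 = -169)
(-5673 - M(y, S))*73 = (-5673 - 1*(-1))*73 = (-5673 + 1)*73 = -5672*73 = -414056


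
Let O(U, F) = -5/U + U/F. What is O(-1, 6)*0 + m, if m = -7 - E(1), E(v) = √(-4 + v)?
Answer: -7 - I*√3 ≈ -7.0 - 1.732*I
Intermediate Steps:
m = -7 - I*√3 (m = -7 - √(-4 + 1) = -7 - √(-3) = -7 - I*√3 ≈ -7.0 - 1.732*I)
O(-1, 6)*0 + m = (-5/(-1) - 1/6)*0 + (-7 - I*√3) = (-5*(-1) - 1*⅙)*0 + (-7 - I*√3) = (5 - ⅙)*0 + (-7 - I*√3) = (29/6)*0 + (-7 - I*√3) = 0 + (-7 - I*√3) = -7 - I*√3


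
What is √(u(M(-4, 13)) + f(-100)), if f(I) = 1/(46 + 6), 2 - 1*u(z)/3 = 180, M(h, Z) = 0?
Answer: I*√360971/26 ≈ 23.108*I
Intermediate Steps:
u(z) = -534 (u(z) = 6 - 3*180 = 6 - 540 = -534)
f(I) = 1/52
√(u(M(-4, 13)) + f(-100)) = √(-534 + 1/52) = √(-27767/52) = I*√360971/26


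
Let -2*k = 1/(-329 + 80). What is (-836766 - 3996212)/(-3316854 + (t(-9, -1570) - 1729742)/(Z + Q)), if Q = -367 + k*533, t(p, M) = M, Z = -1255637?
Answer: 1511488397289451/1037328175924305 ≈ 1.4571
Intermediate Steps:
k = 1/498 (k = -1/(2*(-329 + 80)) = -½/(-249) = -½*(-1/249) = 1/498 ≈ 0.0020080)
Q = -182233/498 (Q = -367 + (1/498)*533 = -367 + 533/498 = -182233/498 ≈ -365.93)
(-836766 - 3996212)/(-3316854 + (t(-9, -1570) - 1729742)/(Z + Q)) = (-836766 - 3996212)/(-3316854 + (-1570 - 1729742)/(-1255637 - 182233/498)) = -4832978/(-3316854 - 1731312/(-625489459/498)) = -4832978/(-3316854 - 1731312*(-498/625489459)) = -4832978/(-3316854 + 862193376/625489459) = -4832978/(-2074656351848610/625489459) = -4832978*(-625489459/2074656351848610) = 1511488397289451/1037328175924305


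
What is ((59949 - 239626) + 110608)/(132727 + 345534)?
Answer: -9867/68323 ≈ -0.14442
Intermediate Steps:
((59949 - 239626) + 110608)/(132727 + 345534) = (-179677 + 110608)/478261 = -69069*1/478261 = -9867/68323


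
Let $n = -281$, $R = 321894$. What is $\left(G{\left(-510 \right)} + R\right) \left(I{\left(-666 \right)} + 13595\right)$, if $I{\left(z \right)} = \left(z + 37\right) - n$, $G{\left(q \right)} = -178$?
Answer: $4261771852$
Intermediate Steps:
$I{\left(z \right)} = 318 + z$ ($I{\left(z \right)} = \left(z + 37\right) - -281 = \left(37 + z\right) + 281 = 318 + z$)
$\left(G{\left(-510 \right)} + R\right) \left(I{\left(-666 \right)} + 13595\right) = \left(-178 + 321894\right) \left(\left(318 - 666\right) + 13595\right) = 321716 \left(-348 + 13595\right) = 321716 \cdot 13247 = 4261771852$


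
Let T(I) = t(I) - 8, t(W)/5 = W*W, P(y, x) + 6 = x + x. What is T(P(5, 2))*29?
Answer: 348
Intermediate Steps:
P(y, x) = -6 + 2*x (P(y, x) = -6 + (x + x) = -6 + 2*x)
t(W) = 5*W² (t(W) = 5*(W*W) = 5*W²)
T(I) = -8 + 5*I² (T(I) = 5*I² - 8 = -8 + 5*I²)
T(P(5, 2))*29 = (-8 + 5*(-6 + 2*2)²)*29 = (-8 + 5*(-6 + 4)²)*29 = (-8 + 5*(-2)²)*29 = (-8 + 5*4)*29 = (-8 + 20)*29 = 12*29 = 348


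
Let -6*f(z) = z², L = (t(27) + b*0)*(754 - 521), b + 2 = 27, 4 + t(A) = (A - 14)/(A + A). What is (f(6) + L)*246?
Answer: -1952543/9 ≈ -2.1695e+5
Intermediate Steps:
t(A) = -4 + (-14 + A)/(2*A) (t(A) = -4 + (A - 14)/(A + A) = -4 + (-14 + A)/((2*A)) = -4 + (-14 + A)*(1/(2*A)) = -4 + (-14 + A)/(2*A))
b = 25 (b = -2 + 27 = 25)
L = -47299/54 (L = ((-7/2 - 7/27) + 25*0)*(754 - 521) = ((-7/2 - 7*1/27) + 0)*233 = ((-7/2 - 7/27) + 0)*233 = (-203/54 + 0)*233 = -203/54*233 = -47299/54 ≈ -875.91)
f(z) = -z²/6
(f(6) + L)*246 = (-⅙*6² - 47299/54)*246 = (-⅙*36 - 47299/54)*246 = (-6 - 47299/54)*246 = -47623/54*246 = -1952543/9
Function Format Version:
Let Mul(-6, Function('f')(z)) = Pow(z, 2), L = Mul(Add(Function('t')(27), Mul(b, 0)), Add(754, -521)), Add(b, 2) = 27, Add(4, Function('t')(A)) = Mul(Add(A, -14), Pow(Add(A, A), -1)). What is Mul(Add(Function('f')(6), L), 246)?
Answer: Rational(-1952543, 9) ≈ -2.1695e+5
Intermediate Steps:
Function('t')(A) = Add(-4, Mul(Rational(1, 2), Pow(A, -1), Add(-14, A))) (Function('t')(A) = Add(-4, Mul(Add(A, -14), Pow(Add(A, A), -1))) = Add(-4, Mul(Add(-14, A), Pow(Mul(2, A), -1))) = Add(-4, Mul(Add(-14, A), Mul(Rational(1, 2), Pow(A, -1)))) = Add(-4, Mul(Rational(1, 2), Pow(A, -1), Add(-14, A))))
b = 25 (b = Add(-2, 27) = 25)
L = Rational(-47299, 54) (L = Mul(Add(Add(Rational(-7, 2), Mul(-7, Pow(27, -1))), Mul(25, 0)), Add(754, -521)) = Mul(Add(Add(Rational(-7, 2), Mul(-7, Rational(1, 27))), 0), 233) = Mul(Add(Add(Rational(-7, 2), Rational(-7, 27)), 0), 233) = Mul(Add(Rational(-203, 54), 0), 233) = Mul(Rational(-203, 54), 233) = Rational(-47299, 54) ≈ -875.91)
Function('f')(z) = Mul(Rational(-1, 6), Pow(z, 2))
Mul(Add(Function('f')(6), L), 246) = Mul(Add(Mul(Rational(-1, 6), Pow(6, 2)), Rational(-47299, 54)), 246) = Mul(Add(Mul(Rational(-1, 6), 36), Rational(-47299, 54)), 246) = Mul(Add(-6, Rational(-47299, 54)), 246) = Mul(Rational(-47623, 54), 246) = Rational(-1952543, 9)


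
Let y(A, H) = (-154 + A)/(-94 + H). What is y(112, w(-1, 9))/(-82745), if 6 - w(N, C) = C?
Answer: -42/8026265 ≈ -5.2328e-6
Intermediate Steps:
w(N, C) = 6 - C
y(A, H) = (-154 + A)/(-94 + H)
y(112, w(-1, 9))/(-82745) = ((-154 + 112)/(-94 + (6 - 1*9)))/(-82745) = (-42/(-94 + (6 - 9)))*(-1/82745) = (-42/(-94 - 3))*(-1/82745) = (-42/(-97))*(-1/82745) = -1/97*(-42)*(-1/82745) = (42/97)*(-1/82745) = -42/8026265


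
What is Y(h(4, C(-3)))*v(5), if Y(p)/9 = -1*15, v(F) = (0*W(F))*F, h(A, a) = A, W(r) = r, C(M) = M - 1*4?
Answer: 0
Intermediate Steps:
C(M) = -4 + M (C(M) = M - 4 = -4 + M)
v(F) = 0 (v(F) = (0*F)*F = 0*F = 0)
Y(p) = -135 (Y(p) = 9*(-1*15) = 9*(-15) = -135)
Y(h(4, C(-3)))*v(5) = -135*0 = 0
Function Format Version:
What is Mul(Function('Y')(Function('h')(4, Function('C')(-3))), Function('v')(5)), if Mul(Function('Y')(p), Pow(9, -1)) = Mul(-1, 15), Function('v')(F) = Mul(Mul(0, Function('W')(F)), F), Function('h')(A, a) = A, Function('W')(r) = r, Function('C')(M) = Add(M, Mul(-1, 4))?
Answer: 0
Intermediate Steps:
Function('C')(M) = Add(-4, M) (Function('C')(M) = Add(M, -4) = Add(-4, M))
Function('v')(F) = 0 (Function('v')(F) = Mul(Mul(0, F), F) = Mul(0, F) = 0)
Function('Y')(p) = -135 (Function('Y')(p) = Mul(9, Mul(-1, 15)) = Mul(9, -15) = -135)
Mul(Function('Y')(Function('h')(4, Function('C')(-3))), Function('v')(5)) = Mul(-135, 0) = 0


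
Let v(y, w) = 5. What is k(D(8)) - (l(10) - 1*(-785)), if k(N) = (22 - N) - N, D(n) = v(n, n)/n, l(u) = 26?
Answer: -3161/4 ≈ -790.25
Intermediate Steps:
D(n) = 5/n
k(N) = 22 - 2*N
k(D(8)) - (l(10) - 1*(-785)) = (22 - 10/8) - (26 - 1*(-785)) = (22 - 10/8) - (26 + 785) = (22 - 2*5/8) - 1*811 = (22 - 5/4) - 811 = 83/4 - 811 = -3161/4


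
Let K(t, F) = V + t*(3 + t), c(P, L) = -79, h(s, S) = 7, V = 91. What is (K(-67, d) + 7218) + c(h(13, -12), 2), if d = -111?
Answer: 11518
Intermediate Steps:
K(t, F) = 91 + t*(3 + t)
(K(-67, d) + 7218) + c(h(13, -12), 2) = ((91 + (-67)² + 3*(-67)) + 7218) - 79 = ((91 + 4489 - 201) + 7218) - 79 = (4379 + 7218) - 79 = 11597 - 79 = 11518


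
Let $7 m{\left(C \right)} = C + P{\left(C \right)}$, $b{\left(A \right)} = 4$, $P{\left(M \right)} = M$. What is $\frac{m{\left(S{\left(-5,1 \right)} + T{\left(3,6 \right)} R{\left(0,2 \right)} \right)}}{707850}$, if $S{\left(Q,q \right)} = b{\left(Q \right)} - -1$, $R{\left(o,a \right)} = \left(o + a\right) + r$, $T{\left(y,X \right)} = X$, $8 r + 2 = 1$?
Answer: $\frac{1}{152460} \approx 6.5591 \cdot 10^{-6}$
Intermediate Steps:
$r = - \frac{1}{8}$ ($r = - \frac{1}{4} + \frac{1}{8} \cdot 1 = - \frac{1}{4} + \frac{1}{8} = - \frac{1}{8} \approx -0.125$)
$R{\left(o,a \right)} = - \frac{1}{8} + a + o$ ($R{\left(o,a \right)} = \left(o + a\right) - \frac{1}{8} = \left(a + o\right) - \frac{1}{8} = - \frac{1}{8} + a + o$)
$S{\left(Q,q \right)} = 5$ ($S{\left(Q,q \right)} = 4 - -1 = 4 + 1 = 5$)
$m{\left(C \right)} = \frac{2 C}{7}$ ($m{\left(C \right)} = \frac{C + C}{7} = \frac{2 C}{7}$)
$\frac{m{\left(S{\left(-5,1 \right)} + T{\left(3,6 \right)} R{\left(0,2 \right)} \right)}}{707850} = \frac{\frac{2}{7} \left(5 + 6 \left(- \frac{1}{8} + 2 + 0\right)\right)}{707850} = \frac{2 \left(5 + 6 \cdot \frac{15}{8}\right)}{7} \cdot \frac{1}{707850} = \frac{2 \left(5 + \frac{45}{4}\right)}{7} \cdot \frac{1}{707850} = \frac{2}{7} \cdot \frac{65}{4} \cdot \frac{1}{707850} = \frac{65}{14} \cdot \frac{1}{707850} = \frac{1}{152460}$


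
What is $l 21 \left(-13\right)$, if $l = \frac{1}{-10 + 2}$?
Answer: $\frac{273}{8} \approx 34.125$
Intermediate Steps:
$l = - \frac{1}{8}$ ($l = \frac{1}{-8} = - \frac{1}{8} \approx -0.125$)
$l 21 \left(-13\right) = \left(- \frac{1}{8}\right) 21 \left(-13\right) = \left(- \frac{21}{8}\right) \left(-13\right) = \frac{273}{8}$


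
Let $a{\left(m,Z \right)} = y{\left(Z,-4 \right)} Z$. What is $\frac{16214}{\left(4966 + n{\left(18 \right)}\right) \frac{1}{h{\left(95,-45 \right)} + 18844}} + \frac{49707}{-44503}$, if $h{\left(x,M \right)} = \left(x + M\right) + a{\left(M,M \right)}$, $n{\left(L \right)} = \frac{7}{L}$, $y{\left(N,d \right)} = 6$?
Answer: $\frac{241889461133679}{3978345685} \approx 60802.0$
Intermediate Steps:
$a{\left(m,Z \right)} = 6 Z$
$h{\left(x,M \right)} = x + 7 M$ ($h{\left(x,M \right)} = \left(x + M\right) + 6 M = \left(M + x\right) + 6 M = x + 7 M$)
$\frac{16214}{\left(4966 + n{\left(18 \right)}\right) \frac{1}{h{\left(95,-45 \right)} + 18844}} + \frac{49707}{-44503} = \frac{16214}{\left(4966 + \frac{7}{18}\right) \frac{1}{\left(95 + 7 \left(-45\right)\right) + 18844}} + \frac{49707}{-44503} = \frac{16214}{\left(4966 + 7 \cdot \frac{1}{18}\right) \frac{1}{\left(95 - 315\right) + 18844}} + 49707 \left(- \frac{1}{44503}\right) = \frac{16214}{\left(4966 + \frac{7}{18}\right) \frac{1}{-220 + 18844}} - \frac{49707}{44503} = \frac{16214}{\frac{89395}{18} \cdot \frac{1}{18624}} - \frac{49707}{44503} = \frac{16214}{\frac{89395}{335232}} - \frac{49707}{44503} = 16214 \cdot \frac{335232}{89395} - \frac{49707}{44503} = \frac{5435451648}{89395} - \frac{49707}{44503} = \frac{241889461133679}{3978345685}$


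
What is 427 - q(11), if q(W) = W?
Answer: 416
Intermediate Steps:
427 - q(11) = 427 - 1*11 = 427 - 11 = 416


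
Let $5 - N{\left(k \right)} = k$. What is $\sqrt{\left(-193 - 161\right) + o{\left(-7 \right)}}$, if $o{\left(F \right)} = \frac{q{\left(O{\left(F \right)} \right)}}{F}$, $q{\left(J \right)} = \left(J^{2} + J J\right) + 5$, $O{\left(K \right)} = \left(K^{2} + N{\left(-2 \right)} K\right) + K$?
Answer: $\frac{i \sqrt{18067}}{7} \approx 19.202 i$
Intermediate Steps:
$N{\left(k \right)} = 5 - k$
$O{\left(K \right)} = K^{2} + 8 K$ ($O{\left(K \right)} = \left(K^{2} + \left(5 - -2\right) K\right) + K = \left(K^{2} + \left(5 + 2\right) K\right) + K = \left(K^{2} + 7 K\right) + K = K^{2} + 8 K$)
$q{\left(J \right)} = 5 + 2 J^{2}$ ($q{\left(J \right)} = \left(J^{2} + J^{2}\right) + 5 = 2 J^{2} + 5 = 5 + 2 J^{2}$)
$o{\left(F \right)} = \frac{5 + 2 F^{2} \left(8 + F\right)^{2}}{F}$ ($o{\left(F \right)} = \frac{5 + 2 \left(F \left(8 + F\right)\right)^{2}}{F} = \frac{5 + 2 F^{2} \left(8 + F\right)^{2}}{F}$)
$\sqrt{\left(-193 - 161\right) + o{\left(-7 \right)}} = \sqrt{\left(-193 - 161\right) + \left(\frac{5}{-7} + 2 \left(-7\right) \left(8 - 7\right)^{2}\right)} = \sqrt{-354 + \left(5 \left(- \frac{1}{7}\right) + 2 \left(-7\right) 1^{2}\right)} = \sqrt{-354 + \left(- \frac{5}{7} + 2 \left(-7\right) 1\right)} = \sqrt{-354 - \frac{103}{7}} = \sqrt{- \frac{2581}{7}} = \frac{i \sqrt{18067}}{7}$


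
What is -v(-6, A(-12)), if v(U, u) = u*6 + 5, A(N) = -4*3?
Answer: 67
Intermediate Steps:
A(N) = -12
v(U, u) = 5 + 6*u (v(U, u) = 6*u + 5 = 5 + 6*u)
-v(-6, A(-12)) = -(5 + 6*(-12)) = -(5 - 72) = -1*(-67) = 67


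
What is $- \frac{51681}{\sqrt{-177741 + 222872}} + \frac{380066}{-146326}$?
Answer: $- \frac{190033}{73163} - \frac{51681 \sqrt{45131}}{45131} \approx -245.87$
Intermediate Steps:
$- \frac{51681}{\sqrt{-177741 + 222872}} + \frac{380066}{-146326} = - \frac{51681}{\sqrt{45131}} + 380066 \left(- \frac{1}{146326}\right) = - 51681 \frac{\sqrt{45131}}{45131} - \frac{190033}{73163} = - \frac{51681 \sqrt{45131}}{45131} - \frac{190033}{73163} = - \frac{190033}{73163} - \frac{51681 \sqrt{45131}}{45131}$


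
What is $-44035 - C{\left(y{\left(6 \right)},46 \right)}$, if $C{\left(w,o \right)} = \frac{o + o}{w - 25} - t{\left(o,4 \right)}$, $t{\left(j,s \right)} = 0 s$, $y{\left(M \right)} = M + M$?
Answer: $- \frac{572363}{13} \approx -44028.0$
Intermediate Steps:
$y{\left(M \right)} = 2 M$
$t{\left(j,s \right)} = 0$
$C{\left(w,o \right)} = \frac{2 o}{-25 + w}$ ($C{\left(w,o \right)} = \frac{o + o}{w - 25} - 0 = \frac{2 o}{-25 + w} + 0 = \frac{2 o}{-25 + w}$)
$-44035 - C{\left(y{\left(6 \right)},46 \right)} = -44035 - 2 \cdot 46 \frac{1}{-25 + 2 \cdot 6} = -44035 - 2 \cdot 46 \frac{1}{-25 + 12} = -44035 - 2 \cdot 46 \frac{1}{-13} = -44035 - 2 \cdot 46 \left(- \frac{1}{13}\right) = -44035 - - \frac{92}{13} = -44035 + \frac{92}{13} = - \frac{572363}{13}$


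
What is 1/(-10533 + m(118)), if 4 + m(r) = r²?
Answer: 1/3387 ≈ 0.00029525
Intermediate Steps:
m(r) = -4 + r²
1/(-10533 + m(118)) = 1/(-10533 + (-4 + 118²)) = 1/(-10533 + (-4 + 13924)) = 1/(-10533 + 13920) = 1/3387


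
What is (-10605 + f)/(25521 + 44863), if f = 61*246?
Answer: 4401/70384 ≈ 0.062528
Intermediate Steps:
f = 15006
(-10605 + f)/(25521 + 44863) = (-10605 + 15006)/(25521 + 44863) = 4401/70384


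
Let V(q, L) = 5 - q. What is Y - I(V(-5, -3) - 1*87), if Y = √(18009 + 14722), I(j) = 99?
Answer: -99 + √32731 ≈ 81.917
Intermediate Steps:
Y = √32731 ≈ 180.92
Y - I(V(-5, -3) - 1*87) = √32731 - 1*99 = √32731 - 99 = -99 + √32731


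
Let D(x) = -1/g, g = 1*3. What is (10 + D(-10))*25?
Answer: 725/3 ≈ 241.67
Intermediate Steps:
g = 3
D(x) = -⅓ (D(x) = -1/3 = -1*⅓ = -⅓)
(10 + D(-10))*25 = (10 - ⅓)*25 = (29/3)*25 = 725/3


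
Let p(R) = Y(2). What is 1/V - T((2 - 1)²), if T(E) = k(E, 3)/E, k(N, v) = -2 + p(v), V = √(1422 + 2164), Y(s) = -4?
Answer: 6 + √3586/3586 ≈ 6.0167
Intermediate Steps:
V = √3586 ≈ 59.883
p(R) = -4
k(N, v) = -6 (k(N, v) = -2 - 4 = -6)
T(E) = -6/E
1/V - T((2 - 1)²) = 1/(√3586) - (-6)/((2 - 1)²) = √3586/3586 - (-6)/(1²) = √3586/3586 - (-6)/1 = √3586/3586 - (-6) = √3586/3586 - 1*(-6) = √3586/3586 + 6 = 6 + √3586/3586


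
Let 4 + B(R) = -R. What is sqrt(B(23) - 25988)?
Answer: 11*I*sqrt(215) ≈ 161.29*I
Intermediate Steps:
B(R) = -4 - R
sqrt(B(23) - 25988) = sqrt((-4 - 1*23) - 25988) = sqrt((-4 - 23) - 25988) = sqrt(-27 - 25988) = sqrt(-26015) = 11*I*sqrt(215)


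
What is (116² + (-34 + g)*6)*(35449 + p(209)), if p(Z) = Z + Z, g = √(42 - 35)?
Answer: 475309484 + 215202*√7 ≈ 4.7588e+8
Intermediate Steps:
g = √7 ≈ 2.6458
p(Z) = 2*Z
(116² + (-34 + g)*6)*(35449 + p(209)) = (116² + (-34 + √7)*6)*(35449 + 2*209) = (13456 + (-204 + 6*√7))*(35449 + 418) = (13252 + 6*√7)*35867 = 475309484 + 215202*√7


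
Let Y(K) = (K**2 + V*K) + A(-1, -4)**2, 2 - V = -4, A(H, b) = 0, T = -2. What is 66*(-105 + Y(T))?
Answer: -7458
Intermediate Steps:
V = 6 (V = 2 - 1*(-4) = 2 + 4 = 6)
Y(K) = K**2 + 6*K (Y(K) = (K**2 + 6*K) + 0**2 = (K**2 + 6*K) + 0 = K**2 + 6*K)
66*(-105 + Y(T)) = 66*(-105 - 2*(6 - 2)) = 66*(-105 - 2*4) = 66*(-105 - 8) = 66*(-113) = -7458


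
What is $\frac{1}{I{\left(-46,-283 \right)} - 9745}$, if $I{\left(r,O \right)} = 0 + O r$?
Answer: $\frac{1}{3273} \approx 0.00030553$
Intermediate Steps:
$I{\left(r,O \right)} = O r$
$\frac{1}{I{\left(-46,-283 \right)} - 9745} = \frac{1}{\left(-283\right) \left(-46\right) - 9745} = \frac{1}{13018 - 9745} = \frac{1}{3273}$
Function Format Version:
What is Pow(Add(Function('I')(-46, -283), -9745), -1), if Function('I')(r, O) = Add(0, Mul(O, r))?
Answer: Rational(1, 3273) ≈ 0.00030553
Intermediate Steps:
Function('I')(r, O) = Mul(O, r)
Pow(Add(Function('I')(-46, -283), -9745), -1) = Pow(Add(Mul(-283, -46), -9745), -1) = Pow(Add(13018, -9745), -1) = Pow(3273, -1) = Rational(1, 3273)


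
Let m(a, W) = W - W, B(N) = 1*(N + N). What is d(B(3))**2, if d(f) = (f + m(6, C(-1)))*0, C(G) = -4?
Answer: 0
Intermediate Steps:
B(N) = 2*N (B(N) = 1*(2*N) = 2*N)
m(a, W) = 0
d(f) = 0 (d(f) = (f + 0)*0 = f*0 = 0)
d(B(3))**2 = 0**2 = 0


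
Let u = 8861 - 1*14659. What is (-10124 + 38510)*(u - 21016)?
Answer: -761142204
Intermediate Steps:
u = -5798 (u = 8861 - 14659 = -5798)
(-10124 + 38510)*(u - 21016) = (-10124 + 38510)*(-5798 - 21016) = 28386*(-26814) = -761142204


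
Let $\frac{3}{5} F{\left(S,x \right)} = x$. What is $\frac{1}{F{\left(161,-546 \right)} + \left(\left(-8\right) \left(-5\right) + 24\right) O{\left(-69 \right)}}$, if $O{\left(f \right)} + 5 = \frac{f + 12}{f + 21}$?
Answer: $- \frac{1}{1154} \approx -0.00086655$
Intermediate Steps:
$O{\left(f \right)} = -5 + \frac{12 + f}{21 + f}$ ($O{\left(f \right)} = -5 + \frac{f + 12}{f + 21} = -5 + \frac{12 + f}{21 + f}$)
$F{\left(S,x \right)} = \frac{5 x}{3}$
$\frac{1}{F{\left(161,-546 \right)} + \left(\left(-8\right) \left(-5\right) + 24\right) O{\left(-69 \right)}} = \frac{1}{\frac{5}{3} \left(-546\right) + \left(\left(-8\right) \left(-5\right) + 24\right) \frac{-93 - -276}{21 - 69}} = \frac{1}{-910 + \left(40 + 24\right) \frac{-93 + 276}{-48}} = \frac{1}{-910 + 64 \left(\left(- \frac{1}{48}\right) 183\right)} = \frac{1}{-910 + 64 \left(- \frac{61}{16}\right)} = \frac{1}{-910 - 244} = \frac{1}{-1154} = - \frac{1}{1154}$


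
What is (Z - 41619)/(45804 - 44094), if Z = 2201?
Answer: -19709/855 ≈ -23.051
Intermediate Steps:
(Z - 41619)/(45804 - 44094) = (2201 - 41619)/(45804 - 44094) = -39418/1710 = -39418*1/1710 = -19709/855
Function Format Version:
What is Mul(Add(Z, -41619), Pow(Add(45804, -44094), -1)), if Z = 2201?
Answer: Rational(-19709, 855) ≈ -23.051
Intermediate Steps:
Mul(Add(Z, -41619), Pow(Add(45804, -44094), -1)) = Mul(Add(2201, -41619), Pow(Add(45804, -44094), -1)) = Mul(-39418, Pow(1710, -1)) = Mul(-39418, Rational(1, 1710)) = Rational(-19709, 855)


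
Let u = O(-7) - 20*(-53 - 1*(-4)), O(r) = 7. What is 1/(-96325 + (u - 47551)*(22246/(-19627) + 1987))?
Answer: -19627/1816797112867 ≈ -1.0803e-8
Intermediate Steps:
u = 987 (u = 7 - 20*(-53 - 1*(-4)) = 7 - 20*(-53 + 4) = 7 - 20*(-49) = 7 + 980 = 987)
1/(-96325 + (u - 47551)*(22246/(-19627) + 1987)) = 1/(-96325 + (987 - 47551)*(22246/(-19627) + 1987)) = 1/(-96325 - 46564*(22246*(-1/19627) + 1987)) = 1/(-96325 - 46564*(-22246/19627 + 1987)) = 1/(-96325 - 46564*38976603/19627) = 1/(-96325 - 1814906542092/19627) = 1/(-1816797112867/19627) = -19627/1816797112867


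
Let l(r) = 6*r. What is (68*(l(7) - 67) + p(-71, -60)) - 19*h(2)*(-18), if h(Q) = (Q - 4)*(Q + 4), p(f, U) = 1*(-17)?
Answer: -5821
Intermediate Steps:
p(f, U) = -17
h(Q) = (-4 + Q)*(4 + Q)
(68*(l(7) - 67) + p(-71, -60)) - 19*h(2)*(-18) = (68*(6*7 - 67) - 17) - 19*(-16 + 2²)*(-18) = (68*(42 - 67) - 17) - 19*(-16 + 4)*(-18) = (68*(-25) - 17) - 19*(-12)*(-18) = (-1700 - 17) + 228*(-18) = -1717 - 4104 = -5821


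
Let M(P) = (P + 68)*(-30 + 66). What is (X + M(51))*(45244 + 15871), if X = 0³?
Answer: 261816660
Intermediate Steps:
X = 0
M(P) = 2448 + 36*P (M(P) = (68 + P)*36 = 2448 + 36*P)
(X + M(51))*(45244 + 15871) = (0 + (2448 + 36*51))*(45244 + 15871) = (0 + (2448 + 1836))*61115 = (0 + 4284)*61115 = 4284*61115 = 261816660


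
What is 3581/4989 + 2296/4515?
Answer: 1315379/1072635 ≈ 1.2263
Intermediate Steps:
3581/4989 + 2296/4515 = 3581*(1/4989) + 2296*(1/4515) = 3581/4989 + 328/645 = 1315379/1072635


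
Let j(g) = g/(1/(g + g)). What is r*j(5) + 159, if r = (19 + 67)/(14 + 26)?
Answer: 533/2 ≈ 266.50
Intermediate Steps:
r = 43/20 (r = 86/40 = 86*(1/40) = 43/20 ≈ 2.1500)
j(g) = 2*g² (j(g) = g/(1/(2*g)) = g/((1/(2*g))) = g*(2*g) = 2*g²)
r*j(5) + 159 = 43*(2*5²)/20 + 159 = 43*(2*25)/20 + 159 = (43/20)*50 + 159 = 215/2 + 159 = 533/2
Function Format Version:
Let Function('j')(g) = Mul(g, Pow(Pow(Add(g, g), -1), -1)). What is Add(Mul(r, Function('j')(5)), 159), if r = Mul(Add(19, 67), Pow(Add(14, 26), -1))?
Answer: Rational(533, 2) ≈ 266.50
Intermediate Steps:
r = Rational(43, 20) (r = Mul(86, Pow(40, -1)) = Mul(86, Rational(1, 40)) = Rational(43, 20) ≈ 2.1500)
Function('j')(g) = Mul(2, Pow(g, 2)) (Function('j')(g) = Mul(g, Pow(Pow(Mul(2, g), -1), -1)) = Mul(g, Pow(Mul(Rational(1, 2), Pow(g, -1)), -1)) = Mul(g, Mul(2, g)) = Mul(2, Pow(g, 2)))
Add(Mul(r, Function('j')(5)), 159) = Add(Mul(Rational(43, 20), Mul(2, Pow(5, 2))), 159) = Add(Mul(Rational(43, 20), Mul(2, 25)), 159) = Add(Mul(Rational(43, 20), 50), 159) = Add(Rational(215, 2), 159) = Rational(533, 2)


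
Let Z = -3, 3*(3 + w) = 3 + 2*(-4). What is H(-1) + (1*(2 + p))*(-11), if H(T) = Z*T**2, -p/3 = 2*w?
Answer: -333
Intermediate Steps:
w = -14/3 (w = -3 + (3 + 2*(-4))/3 = -3 + (3 - 8)/3 = -3 + (1/3)*(-5) = -3 - 5/3 = -14/3 ≈ -4.6667)
p = 28 (p = -6*(-14)/3 = -3*(-28/3) = 28)
H(T) = -3*T**2
H(-1) + (1*(2 + p))*(-11) = -3*(-1)**2 + (1*(2 + 28))*(-11) = -3*1 + (1*30)*(-11) = -3 + 30*(-11) = -3 - 330 = -333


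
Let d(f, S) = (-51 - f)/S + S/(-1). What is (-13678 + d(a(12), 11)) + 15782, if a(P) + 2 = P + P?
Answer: 22950/11 ≈ 2086.4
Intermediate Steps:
a(P) = -2 + 2*P (a(P) = -2 + (P + P) = -2 + 2*P)
d(f, S) = -S + (-51 - f)/S (d(f, S) = (-51 - f)/S + S*(-1) = (-51 - f)/S - S = -S + (-51 - f)/S)
(-13678 + d(a(12), 11)) + 15782 = (-13678 + (-51 - (-2 + 2*12) - 1*11²)/11) + 15782 = (-13678 + (-51 - (-2 + 24) - 1*121)/11) + 15782 = (-13678 + (-51 - 1*22 - 121)/11) + 15782 = (-13678 + (-51 - 22 - 121)/11) + 15782 = (-13678 + (1/11)*(-194)) + 15782 = (-13678 - 194/11) + 15782 = -150652/11 + 15782 = 22950/11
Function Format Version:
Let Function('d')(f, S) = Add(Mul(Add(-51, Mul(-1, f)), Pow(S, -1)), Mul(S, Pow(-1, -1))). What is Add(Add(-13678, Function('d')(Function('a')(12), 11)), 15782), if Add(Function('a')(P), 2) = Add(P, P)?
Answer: Rational(22950, 11) ≈ 2086.4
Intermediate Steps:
Function('a')(P) = Add(-2, Mul(2, P)) (Function('a')(P) = Add(-2, Add(P, P)) = Add(-2, Mul(2, P)))
Function('d')(f, S) = Add(Mul(-1, S), Mul(Pow(S, -1), Add(-51, Mul(-1, f)))) (Function('d')(f, S) = Add(Mul(Pow(S, -1), Add(-51, Mul(-1, f))), Mul(S, -1)) = Add(Mul(Pow(S, -1), Add(-51, Mul(-1, f))), Mul(-1, S)) = Add(Mul(-1, S), Mul(Pow(S, -1), Add(-51, Mul(-1, f)))))
Add(Add(-13678, Function('d')(Function('a')(12), 11)), 15782) = Add(Add(-13678, Mul(Pow(11, -1), Add(-51, Mul(-1, Add(-2, Mul(2, 12))), Mul(-1, Pow(11, 2))))), 15782) = Add(Add(-13678, Mul(Rational(1, 11), Add(-51, Mul(-1, Add(-2, 24)), Mul(-1, 121)))), 15782) = Add(Add(-13678, Mul(Rational(1, 11), Add(-51, Mul(-1, 22), -121))), 15782) = Add(Add(-13678, Mul(Rational(1, 11), Add(-51, -22, -121))), 15782) = Add(Add(-13678, Mul(Rational(1, 11), -194)), 15782) = Add(Add(-13678, Rational(-194, 11)), 15782) = Add(Rational(-150652, 11), 15782) = Rational(22950, 11)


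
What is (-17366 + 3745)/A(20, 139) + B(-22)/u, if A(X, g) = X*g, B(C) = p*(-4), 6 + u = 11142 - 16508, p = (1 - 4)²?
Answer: -18267983/3733540 ≈ -4.8929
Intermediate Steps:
p = 9 (p = (-3)² = 9)
u = -5372 (u = -6 + (11142 - 16508) = -6 - 5366 = -5372)
B(C) = -36 (B(C) = 9*(-4) = -36)
(-17366 + 3745)/A(20, 139) + B(-22)/u = (-17366 + 3745)/((20*139)) - 36/(-5372) = -13621/2780 - 36*(-1/5372) = -13621*1/2780 + 9/1343 = -13621/2780 + 9/1343 = -18267983/3733540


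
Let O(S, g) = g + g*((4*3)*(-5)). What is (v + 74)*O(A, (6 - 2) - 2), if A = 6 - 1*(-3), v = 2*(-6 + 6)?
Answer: -8732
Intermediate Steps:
v = 0 (v = 2*0 = 0)
A = 9 (A = 6 + 3 = 9)
O(S, g) = -59*g (O(S, g) = g + g*(12*(-5)) = g + g*(-60) = g - 60*g = -59*g)
(v + 74)*O(A, (6 - 2) - 2) = (0 + 74)*(-59*((6 - 2) - 2)) = 74*(-59*(4 - 2)) = 74*(-59*2) = 74*(-118) = -8732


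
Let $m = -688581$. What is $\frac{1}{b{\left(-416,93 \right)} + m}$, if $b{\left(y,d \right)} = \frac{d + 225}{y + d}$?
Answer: $- \frac{323}{222411981} \approx -1.4523 \cdot 10^{-6}$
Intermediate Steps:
$b{\left(y,d \right)} = \frac{225 + d}{d + y}$
$\frac{1}{b{\left(-416,93 \right)} + m} = \frac{1}{\frac{225 + 93}{93 - 416} - 688581} = \frac{1}{\frac{1}{-323} \cdot 318 - 688581} = \frac{1}{\left(- \frac{1}{323}\right) 318 - 688581} = \frac{1}{- \frac{318}{323} - 688581} = \frac{1}{- \frac{222411981}{323}} = - \frac{323}{222411981}$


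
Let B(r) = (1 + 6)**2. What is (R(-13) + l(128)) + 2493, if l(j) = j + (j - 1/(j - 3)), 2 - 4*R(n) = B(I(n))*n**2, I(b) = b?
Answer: 339621/500 ≈ 679.24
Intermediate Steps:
B(r) = 49 (B(r) = 7**2 = 49)
R(n) = 1/2 - 49*n**2/4
l(j) = -1/(-3 + j) + 2*j (l(j) = j + (j - 1/(-3 + j)) = -1/(-3 + j) + 2*j)
(R(-13) + l(128)) + 2493 = ((1/2 - 49/4*(-13)**2) + (-1 - 6*128 + 2*128**2)/(-3 + 128)) + 2493 = ((1/2 - 49/4*169) + (-1 - 768 + 2*16384)/125) + 2493 = ((1/2 - 8281/4) + (-1 - 768 + 32768)/125) + 2493 = (-8279/4 + (1/125)*31999) + 2493 = (-8279/4 + 31999/125) + 2493 = -906879/500 + 2493 = 339621/500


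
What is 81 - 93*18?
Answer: -1593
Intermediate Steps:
81 - 93*18 = 81 - 1674 = -1593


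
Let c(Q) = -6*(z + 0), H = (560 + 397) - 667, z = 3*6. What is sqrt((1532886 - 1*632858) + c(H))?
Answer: 4*sqrt(56245) ≈ 948.64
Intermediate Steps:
z = 18
H = 290 (H = 957 - 667 = 290)
c(Q) = -108 (c(Q) = -6*(18 + 0) = -6*18 = -108)
sqrt((1532886 - 1*632858) + c(H)) = sqrt((1532886 - 1*632858) - 108) = sqrt((1532886 - 632858) - 108) = sqrt(900028 - 108) = sqrt(899920) = 4*sqrt(56245)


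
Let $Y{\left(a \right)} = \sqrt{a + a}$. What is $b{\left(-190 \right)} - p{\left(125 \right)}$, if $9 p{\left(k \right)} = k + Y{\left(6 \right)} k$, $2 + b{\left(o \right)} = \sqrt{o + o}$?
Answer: $- \frac{143}{9} - \frac{250 \sqrt{3}}{9} + 2 i \sqrt{95} \approx -64.001 + 19.494 i$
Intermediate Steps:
$Y{\left(a \right)} = \sqrt{2} \sqrt{a}$ ($Y{\left(a \right)} = \sqrt{2 a} = \sqrt{2} \sqrt{a}$)
$b{\left(o \right)} = -2 + \sqrt{2} \sqrt{o}$ ($b{\left(o \right)} = -2 + \sqrt{o + o} = -2 + \sqrt{2 o} = -2 + \sqrt{2} \sqrt{o}$)
$p{\left(k \right)} = \frac{k}{9} + \frac{2 k \sqrt{3}}{9}$ ($p{\left(k \right)} = \frac{k + \sqrt{2} \sqrt{6} k}{9} = \frac{k + 2 \sqrt{3} k}{9} = \frac{k + 2 k \sqrt{3}}{9} = \frac{k}{9} + \frac{2 k \sqrt{3}}{9}$)
$b{\left(-190 \right)} - p{\left(125 \right)} = \left(-2 + \sqrt{2} \sqrt{-190}\right) - \frac{1}{9} \cdot 125 \left(1 + 2 \sqrt{3}\right) = \left(-2 + \sqrt{2} i \sqrt{190}\right) - \left(\frac{125}{9} + \frac{250 \sqrt{3}}{9}\right) = \left(-2 + 2 i \sqrt{95}\right) - \left(\frac{125}{9} + \frac{250 \sqrt{3}}{9}\right) = - \frac{143}{9} - \frac{250 \sqrt{3}}{9} + 2 i \sqrt{95}$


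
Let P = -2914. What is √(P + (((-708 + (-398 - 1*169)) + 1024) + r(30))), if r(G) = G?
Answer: I*√3135 ≈ 55.991*I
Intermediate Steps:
√(P + (((-708 + (-398 - 1*169)) + 1024) + r(30))) = √(-2914 + (((-708 + (-398 - 1*169)) + 1024) + 30)) = √(-2914 + (((-708 + (-398 - 169)) + 1024) + 30)) = √(-2914 + (((-708 - 567) + 1024) + 30)) = √(-2914 + ((-1275 + 1024) + 30)) = √(-2914 + (-251 + 30)) = √(-2914 - 221) = √(-3135) = I*√3135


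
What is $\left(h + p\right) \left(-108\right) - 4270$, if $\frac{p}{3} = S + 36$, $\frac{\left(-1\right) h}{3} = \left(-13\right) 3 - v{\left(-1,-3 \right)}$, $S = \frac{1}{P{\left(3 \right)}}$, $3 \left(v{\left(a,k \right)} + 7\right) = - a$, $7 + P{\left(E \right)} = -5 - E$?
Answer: $- \frac{131942}{5} \approx -26388.0$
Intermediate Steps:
$P{\left(E \right)} = -12 - E$ ($P{\left(E \right)} = -7 - \left(5 + E\right) = -12 - E$)
$v{\left(a,k \right)} = -7 - \frac{a}{3}$ ($v{\left(a,k \right)} = -7 + \frac{\left(-1\right) a}{3} = -7 - \frac{a}{3}$)
$S = - \frac{1}{15}$ ($S = \frac{1}{-12 - 3} = \frac{1}{-15} = - \frac{1}{15} \approx -0.066667$)
$h = 97$ ($h = - 3 \left(\left(-13\right) 3 - \left(-7 - - \frac{1}{3}\right)\right) = - 3 \left(-39 - \left(-7 + \frac{1}{3}\right)\right) = - 3 \left(-39 - - \frac{20}{3}\right) = - 3 \left(-39 + \frac{20}{3}\right) = \left(-3\right) \left(- \frac{97}{3}\right) = 97$)
$p = \frac{539}{5}$ ($p = 3 \left(- \frac{1}{15} + 36\right) = 3 \cdot \frac{539}{15} = \frac{539}{5} \approx 107.8$)
$\left(h + p\right) \left(-108\right) - 4270 = \left(97 + \frac{539}{5}\right) \left(-108\right) - 4270 = \frac{1024}{5} \left(-108\right) - 4270 = - \frac{110592}{5} - 4270 = - \frac{131942}{5}$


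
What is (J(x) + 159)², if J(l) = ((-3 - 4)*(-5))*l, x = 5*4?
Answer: 737881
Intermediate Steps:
x = 20
J(l) = 35*l (J(l) = (-7*(-5))*l = 35*l)
(J(x) + 159)² = (35*20 + 159)² = (700 + 159)² = 859² = 737881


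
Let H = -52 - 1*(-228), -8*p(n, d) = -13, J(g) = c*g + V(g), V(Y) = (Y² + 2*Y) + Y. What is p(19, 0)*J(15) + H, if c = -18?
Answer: 176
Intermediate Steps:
V(Y) = Y² + 3*Y
J(g) = -18*g + g*(3 + g)
p(n, d) = 13/8 (p(n, d) = -⅛*(-13) = 13/8)
H = 176 (H = -52 + 228 = 176)
p(19, 0)*J(15) + H = 13*(15*(-15 + 15))/8 + 176 = 13*(15*0)/8 + 176 = (13/8)*0 + 176 = 0 + 176 = 176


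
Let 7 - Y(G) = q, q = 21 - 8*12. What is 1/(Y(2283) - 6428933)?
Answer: -1/6428851 ≈ -1.5555e-7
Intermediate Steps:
q = -75 (q = 21 - 96 = -75)
Y(G) = 82 (Y(G) = 7 - 1*(-75) = 7 + 75 = 82)
1/(Y(2283) - 6428933) = 1/(82 - 6428933) = 1/(-6428851) = -1/6428851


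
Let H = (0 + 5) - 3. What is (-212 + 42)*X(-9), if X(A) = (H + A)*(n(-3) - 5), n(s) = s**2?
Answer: 4760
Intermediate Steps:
H = 2 (H = 5 - 3 = 2)
X(A) = 8 + 4*A (X(A) = (2 + A)*((-3)**2 - 5) = (2 + A)*(9 - 5) = (2 + A)*4 = 8 + 4*A)
(-212 + 42)*X(-9) = (-212 + 42)*(8 + 4*(-9)) = -170*(8 - 36) = -170*(-28) = 4760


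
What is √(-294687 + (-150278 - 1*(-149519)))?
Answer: I*√295446 ≈ 543.55*I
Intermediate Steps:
√(-294687 + (-150278 - 1*(-149519))) = √(-294687 + (-150278 + 149519)) = √(-294687 - 759) = √(-295446) = I*√295446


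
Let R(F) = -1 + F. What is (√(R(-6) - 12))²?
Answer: -19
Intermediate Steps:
(√(R(-6) - 12))² = (√((-1 - 6) - 12))² = (√(-7 - 12))² = (√(-19))² = (I*√19)² = -19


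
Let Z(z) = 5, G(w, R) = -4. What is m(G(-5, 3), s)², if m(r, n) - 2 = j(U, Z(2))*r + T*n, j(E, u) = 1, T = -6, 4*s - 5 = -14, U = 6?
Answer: 529/4 ≈ 132.25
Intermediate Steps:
s = -9/4 (s = 5/4 + (¼)*(-14) = 5/4 - 7/2 = -9/4 ≈ -2.2500)
m(r, n) = 2 + r - 6*n (m(r, n) = 2 + (1*r - 6*n) = 2 + (r - 6*n) = 2 + r - 6*n)
m(G(-5, 3), s)² = (2 - 4 - 6*(-9/4))² = (2 - 4 + 27/2)² = (23/2)² = 529/4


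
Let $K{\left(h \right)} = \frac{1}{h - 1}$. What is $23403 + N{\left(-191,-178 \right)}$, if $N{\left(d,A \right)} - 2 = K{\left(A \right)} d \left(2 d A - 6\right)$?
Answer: $\frac{17175585}{179} \approx 95953.0$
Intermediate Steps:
$K{\left(h \right)} = \frac{1}{-1 + h}$
$N{\left(d,A \right)} = 2 + \frac{d \left(-6 + 2 A d\right)}{-1 + A}$ ($N{\left(d,A \right)} = 2 + \frac{d}{-1 + A} \left(2 d A - 6\right) = 2 + \frac{d}{-1 + A} \left(2 A d - 6\right) = 2 + \frac{d}{-1 + A} \left(-6 + 2 A d\right) = 2 + \frac{d \left(-6 + 2 A d\right)}{-1 + A}$)
$23403 + N{\left(-191,-178 \right)} = 23403 + \frac{2 \left(-1 - 178 - -573 - 178 \left(-191\right)^{2}\right)}{-1 - 178} = 23403 + \frac{2 \left(-1 - 178 + 573 - 6493618\right)}{-179} = 23403 + 2 \left(- \frac{1}{179}\right) \left(-1 - 178 + 573 - 6493618\right) = 23403 + 2 \left(- \frac{1}{179}\right) \left(-6493224\right) = 23403 + \frac{12986448}{179} = \frac{17175585}{179}$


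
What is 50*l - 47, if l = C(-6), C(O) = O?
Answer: -347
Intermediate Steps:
l = -6
50*l - 47 = 50*(-6) - 47 = -300 - 47 = -347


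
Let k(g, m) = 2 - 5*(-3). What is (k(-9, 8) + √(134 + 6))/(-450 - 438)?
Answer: -17/888 - √35/444 ≈ -0.032469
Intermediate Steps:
k(g, m) = 17 (k(g, m) = 2 + 15 = 17)
(k(-9, 8) + √(134 + 6))/(-450 - 438) = (17 + √(134 + 6))/(-450 - 438) = (17 + √140)/(-888) = (17 + 2*√35)*(-1/888) = -17/888 - √35/444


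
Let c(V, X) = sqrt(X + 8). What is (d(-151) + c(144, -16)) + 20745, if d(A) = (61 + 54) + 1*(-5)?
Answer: 20855 + 2*I*sqrt(2) ≈ 20855.0 + 2.8284*I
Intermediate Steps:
c(V, X) = sqrt(8 + X)
d(A) = 110 (d(A) = 115 - 5 = 110)
(d(-151) + c(144, -16)) + 20745 = (110 + sqrt(8 - 16)) + 20745 = (110 + sqrt(-8)) + 20745 = (110 + 2*I*sqrt(2)) + 20745 = 20855 + 2*I*sqrt(2)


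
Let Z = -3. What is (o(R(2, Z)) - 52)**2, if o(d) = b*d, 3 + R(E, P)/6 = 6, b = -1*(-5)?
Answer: 1444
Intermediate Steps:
b = 5
R(E, P) = 18 (R(E, P) = -18 + 6*6 = -18 + 36 = 18)
o(d) = 5*d
(o(R(2, Z)) - 52)**2 = (5*18 - 52)**2 = (90 - 52)**2 = 38**2 = 1444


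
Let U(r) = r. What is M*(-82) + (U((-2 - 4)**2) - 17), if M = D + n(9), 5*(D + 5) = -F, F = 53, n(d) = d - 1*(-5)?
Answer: 751/5 ≈ 150.20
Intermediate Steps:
n(d) = 5 + d (n(d) = d + 5 = 5 + d)
D = -78/5 (D = -5 + (-1*53)/5 = -5 + (1/5)*(-53) = -5 - 53/5 = -78/5 ≈ -15.600)
M = -8/5 (M = -78/5 + (5 + 9) = -78/5 + 14 = -8/5 ≈ -1.6000)
M*(-82) + (U((-2 - 4)**2) - 17) = -8/5*(-82) + ((-2 - 4)**2 - 17) = 656/5 + ((-6)**2 - 17) = 656/5 + (36 - 17) = 656/5 + 19 = 751/5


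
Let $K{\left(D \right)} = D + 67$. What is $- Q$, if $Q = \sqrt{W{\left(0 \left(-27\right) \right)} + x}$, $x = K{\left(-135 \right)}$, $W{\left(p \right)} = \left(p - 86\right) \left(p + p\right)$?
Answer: $- 2 i \sqrt{17} \approx - 8.2462 i$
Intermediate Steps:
$W{\left(p \right)} = 2 p \left(-86 + p\right)$ ($W{\left(p \right)} = \left(-86 + p\right) 2 p = 2 p \left(-86 + p\right)$)
$K{\left(D \right)} = 67 + D$
$x = -68$ ($x = 67 - 135 = -68$)
$Q = 2 i \sqrt{17}$ ($Q = \sqrt{2 \cdot 0 \left(-27\right) \left(-86 + 0 \left(-27\right)\right) - 68} = \sqrt{2 \cdot 0 \left(-86 + 0\right) - 68} = \sqrt{2 \cdot 0 \left(-86\right) - 68} = \sqrt{0 - 68} = \sqrt{-68} = 2 i \sqrt{17} \approx 8.2462 i$)
$- Q = - 2 i \sqrt{17}$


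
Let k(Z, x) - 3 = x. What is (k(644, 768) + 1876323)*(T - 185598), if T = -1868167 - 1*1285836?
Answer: -6268744999494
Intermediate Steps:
k(Z, x) = 3 + x
T = -3154003 (T = -1868167 - 1285836 = -3154003)
(k(644, 768) + 1876323)*(T - 185598) = ((3 + 768) + 1876323)*(-3154003 - 185598) = (771 + 1876323)*(-3339601) = 1877094*(-3339601) = -6268744999494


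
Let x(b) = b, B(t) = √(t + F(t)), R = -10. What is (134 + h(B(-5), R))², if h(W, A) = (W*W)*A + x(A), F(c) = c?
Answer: 50176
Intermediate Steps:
B(t) = √2*√t (B(t) = √(t + t) = √(2*t) = √2*√t)
h(W, A) = A + A*W² (h(W, A) = (W*W)*A + A = W²*A + A = A*W² + A = A + A*W²)
(134 + h(B(-5), R))² = (134 - 10*(1 + (√2*√(-5))²))² = (134 - 10*(1 + (√2*(I*√5))²))² = (134 - 10*(1 + (I*√10)²))² = (134 - 10*(1 - 10))² = (134 - 10*(-9))² = (134 + 90)² = 224² = 50176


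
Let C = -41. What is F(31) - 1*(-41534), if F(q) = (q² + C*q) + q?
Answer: 41255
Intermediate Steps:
F(q) = q² - 40*q (F(q) = (q² - 41*q) + q = q² - 40*q)
F(31) - 1*(-41534) = 31*(-40 + 31) - 1*(-41534) = 31*(-9) + 41534 = -279 + 41534 = 41255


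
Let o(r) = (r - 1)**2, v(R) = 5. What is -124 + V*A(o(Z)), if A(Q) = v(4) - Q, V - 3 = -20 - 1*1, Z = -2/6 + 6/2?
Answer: -164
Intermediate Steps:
Z = 8/3 (Z = -2*1/6 + 6*(1/2) = -1/3 + 3 = 8/3 ≈ 2.6667)
V = -18 (V = 3 + (-20 - 1*1) = 3 + (-20 - 1) = 3 - 21 = -18)
o(r) = (-1 + r)**2
A(Q) = 5 - Q
-124 + V*A(o(Z)) = -124 - 18*(5 - (-1 + 8/3)**2) = -124 - 18*(5 - (5/3)**2) = -124 - 18*(5 - 1*25/9) = -124 - 18*(5 - 25/9) = -124 - 18*20/9 = -124 - 40 = -164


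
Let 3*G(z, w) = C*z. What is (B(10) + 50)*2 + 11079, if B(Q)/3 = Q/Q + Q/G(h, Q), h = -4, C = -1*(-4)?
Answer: 44695/4 ≈ 11174.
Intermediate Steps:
C = 4
G(z, w) = 4*z/3 (G(z, w) = (4*z)/3 = 4*z/3)
B(Q) = 3 - 9*Q/16 (B(Q) = 3*(Q/Q + Q/(((4/3)*(-4)))) = 3*(1 + Q/(-16/3)) = 3*(1 + Q*(-3/16)) = 3*(1 - 3*Q/16) = 3 - 9*Q/16)
(B(10) + 50)*2 + 11079 = ((3 - 9/16*10) + 50)*2 + 11079 = ((3 - 45/8) + 50)*2 + 11079 = (-21/8 + 50)*2 + 11079 = (379/8)*2 + 11079 = 379/4 + 11079 = 44695/4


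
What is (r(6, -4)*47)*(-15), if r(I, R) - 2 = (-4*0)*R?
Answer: -1410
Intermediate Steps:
r(I, R) = 2 (r(I, R) = 2 + (-4*0)*R = 2 + 0*R = 2 + 0 = 2)
(r(6, -4)*47)*(-15) = (2*47)*(-15) = 94*(-15) = -1410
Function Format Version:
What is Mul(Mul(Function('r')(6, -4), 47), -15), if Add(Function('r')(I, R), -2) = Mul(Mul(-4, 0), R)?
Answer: -1410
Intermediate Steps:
Function('r')(I, R) = 2 (Function('r')(I, R) = Add(2, Mul(Mul(-4, 0), R)) = Add(2, Mul(0, R)) = Add(2, 0) = 2)
Mul(Mul(Function('r')(6, -4), 47), -15) = Mul(Mul(2, 47), -15) = Mul(94, -15) = -1410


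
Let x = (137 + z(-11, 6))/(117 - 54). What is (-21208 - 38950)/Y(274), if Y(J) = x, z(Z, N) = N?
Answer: -3789954/143 ≈ -26503.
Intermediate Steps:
x = 143/63 (x = (137 + 6)/(117 - 54) = 143/63 ≈ 2.2698)
Y(J) = 143/63
(-21208 - 38950)/Y(274) = (-21208 - 38950)/(143/63) = -60158*63/143 = -3789954/143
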